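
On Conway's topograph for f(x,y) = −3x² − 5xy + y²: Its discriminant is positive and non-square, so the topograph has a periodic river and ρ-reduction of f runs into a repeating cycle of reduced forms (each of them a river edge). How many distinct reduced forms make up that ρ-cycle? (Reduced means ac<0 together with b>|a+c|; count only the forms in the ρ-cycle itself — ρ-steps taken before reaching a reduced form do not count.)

D = 37, ⌊√D⌋ = 6
descent: ρ → (1,5,-3)  [lands on river]
river: ρ → (-3,1,3)
river: ρ → (3,5,-1)
river: ρ → (-1,5,3)
river: ρ → (3,1,-3)
river: ρ → (-3,5,1)
ρ-cycle length = 6 (tail of 1 descent step not counted)

6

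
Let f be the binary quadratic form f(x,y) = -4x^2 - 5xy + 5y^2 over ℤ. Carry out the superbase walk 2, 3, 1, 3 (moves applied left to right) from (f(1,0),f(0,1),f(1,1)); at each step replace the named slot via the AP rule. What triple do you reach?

start (-4,5,-4) = (f(1,0),f(0,1),f(1,1))
replace slot 2: 2·((-4)+(-4)) − 5 = -21 → (-4,-21,-4)
replace slot 3: 2·((-4)+(-21)) − (-4) = -46 → (-4,-21,-46)
replace slot 1: 2·((-21)+(-46)) − (-4) = -130 → (-130,-21,-46)
replace slot 3: 2·((-130)+(-21)) − (-46) = -256 → (-130,-21,-256)

-130,-21,-256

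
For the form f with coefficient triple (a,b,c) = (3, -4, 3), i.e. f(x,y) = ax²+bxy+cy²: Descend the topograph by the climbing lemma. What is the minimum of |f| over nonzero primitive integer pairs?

translate: b→2 (≡-4 mod 6), so (3,-4,3)→(3,2,2)
flip: (3,2,2)→(2,-2,3)
translate: b→2 (≡-2 mod 4), so (2,-2,3)→(2,2,3)
reduced (well bottom): (2,2,3) with a≤c, −a<b≤a
well minimum = a = 2

2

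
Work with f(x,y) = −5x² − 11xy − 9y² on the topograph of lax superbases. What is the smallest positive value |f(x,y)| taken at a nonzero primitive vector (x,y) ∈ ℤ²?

translate: b→1 (≡11 mod 10), so (5,11,9)→(5,1,3)
flip: (5,1,3)→(3,-1,5)
reduced (well bottom): (3,-1,5) with a≤c, −a<b≤a
well minimum |f| = |-3| = 3 (negative-definite)

3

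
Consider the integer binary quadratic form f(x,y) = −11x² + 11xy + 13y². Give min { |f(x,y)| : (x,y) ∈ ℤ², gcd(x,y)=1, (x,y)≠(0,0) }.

river: ρ → (13,15,-9)
river: ρ → (-9,21,7)
river: ρ → (7,21,-9)
river: ρ → (-9,15,13)
river: ρ → (13,11,-11)
river: ρ → (-11,11,13)
closes: descent 0, river 6
min |a| on river = 7

7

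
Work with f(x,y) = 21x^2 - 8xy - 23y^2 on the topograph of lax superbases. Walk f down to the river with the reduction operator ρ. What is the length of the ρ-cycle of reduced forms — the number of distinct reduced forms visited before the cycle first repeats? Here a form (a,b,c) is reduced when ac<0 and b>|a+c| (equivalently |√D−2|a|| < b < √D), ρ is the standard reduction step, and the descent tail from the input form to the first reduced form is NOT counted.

D = 1996, ⌊√D⌋ = 44
descent: ρ → (-23,8,21)  [lands on river]
river: ρ → (21,34,-10)
river: ρ → (-10,26,33)
river: ρ → (33,40,-3)
river: ρ → (-3,44,5)
river: ρ → (5,36,-35)
river: ρ → (-35,34,6)
river: ρ → (6,38,-23)
ρ-cycle length = 8 (tail of 1 descent step not counted)

8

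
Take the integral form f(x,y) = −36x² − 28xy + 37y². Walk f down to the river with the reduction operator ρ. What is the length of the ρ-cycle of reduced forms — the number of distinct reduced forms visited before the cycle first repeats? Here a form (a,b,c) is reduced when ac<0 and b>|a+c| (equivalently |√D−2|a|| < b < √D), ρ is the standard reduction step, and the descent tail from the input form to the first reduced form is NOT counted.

D = 6112, ⌊√D⌋ = 78
descent: ρ → (37,28,-36)  [lands on river]
river: ρ → (-36,44,29)
river: ρ → (29,72,-8)
river: ρ → (-8,72,29)
river: ρ → (29,44,-36)
river: ρ → (-36,28,37)
river: ρ → (37,46,-27)
river: ρ → (-27,62,21)
river: ρ → (21,64,-24)
river: ρ → (-24,32,53)
river: ρ → (53,74,-3)
river: ρ → (-3,76,28)
river: ρ → (28,36,-43)
river: ρ → (-43,50,21)
river: ρ → (21,76,-4)
river: ρ → (-4,76,21)
river: ρ → (21,50,-43)
river: ρ → (-43,36,28)
river: ρ → (28,76,-3)
river: ρ → (-3,74,53)
river: ρ → (53,32,-24)
river: ρ → (-24,64,21)
river: ρ → (21,62,-27)
river: ρ → (-27,46,37)
ρ-cycle length = 24 (tail of 1 descent step not counted)

24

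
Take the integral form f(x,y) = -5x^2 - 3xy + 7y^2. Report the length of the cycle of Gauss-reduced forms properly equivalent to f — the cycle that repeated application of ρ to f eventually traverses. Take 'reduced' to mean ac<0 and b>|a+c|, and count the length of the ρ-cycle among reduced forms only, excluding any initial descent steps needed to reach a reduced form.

D = 149, ⌊√D⌋ = 12
descent: ρ → (7,3,-5)  [lands on river]
river: ρ → (-5,7,5)
river: ρ → (5,3,-7)
river: ρ → (-7,11,1)
river: ρ → (1,11,-7)
river: ρ → (-7,3,5)
river: ρ → (5,7,-5)
river: ρ → (-5,3,7)
river: ρ → (7,11,-1)
river: ρ → (-1,11,7)
ρ-cycle length = 10 (tail of 1 descent step not counted)

10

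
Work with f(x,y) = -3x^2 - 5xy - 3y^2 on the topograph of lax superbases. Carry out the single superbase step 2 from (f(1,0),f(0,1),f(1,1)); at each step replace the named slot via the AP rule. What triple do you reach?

start (-3,-3,-11) = (f(1,0),f(0,1),f(1,1))
replace slot 2: 2·((-3)+(-11)) − (-3) = -25 → (-3,-25,-11)

-3,-25,-11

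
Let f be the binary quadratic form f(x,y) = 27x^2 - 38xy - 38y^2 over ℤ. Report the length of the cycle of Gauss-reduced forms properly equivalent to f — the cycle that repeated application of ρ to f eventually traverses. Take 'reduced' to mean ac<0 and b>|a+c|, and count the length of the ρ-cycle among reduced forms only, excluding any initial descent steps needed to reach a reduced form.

D = 5548, ⌊√D⌋ = 74
descent: ρ → (-38,38,27)  [lands on river]
river: ρ → (27,70,-6)
river: ρ → (-6,74,3)
river: ρ → (3,70,-54)
river: ρ → (-54,38,19)
river: ρ → (19,38,-54)
river: ρ → (-54,70,3)
river: ρ → (3,74,-6)
river: ρ → (-6,70,27)
river: ρ → (27,38,-38)
ρ-cycle length = 10 (tail of 1 descent step not counted)

10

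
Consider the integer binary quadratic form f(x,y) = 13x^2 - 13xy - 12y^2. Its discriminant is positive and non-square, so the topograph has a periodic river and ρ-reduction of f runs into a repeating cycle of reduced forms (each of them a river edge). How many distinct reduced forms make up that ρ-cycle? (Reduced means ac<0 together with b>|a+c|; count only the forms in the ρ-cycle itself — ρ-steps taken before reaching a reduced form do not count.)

D = 793, ⌊√D⌋ = 28
descent: ρ → (-12,13,13)  [lands on river]
river: ρ → (13,13,-12)
river: ρ → (-12,11,14)
river: ρ → (14,17,-9)
river: ρ → (-9,19,12)
river: ρ → (12,5,-16)
river: ρ → (-16,27,1)
river: ρ → (1,27,-16)
river: ρ → (-16,5,12)
river: ρ → (12,19,-9)
river: ρ → (-9,17,14)
river: ρ → (14,11,-12)
ρ-cycle length = 12 (tail of 1 descent step not counted)

12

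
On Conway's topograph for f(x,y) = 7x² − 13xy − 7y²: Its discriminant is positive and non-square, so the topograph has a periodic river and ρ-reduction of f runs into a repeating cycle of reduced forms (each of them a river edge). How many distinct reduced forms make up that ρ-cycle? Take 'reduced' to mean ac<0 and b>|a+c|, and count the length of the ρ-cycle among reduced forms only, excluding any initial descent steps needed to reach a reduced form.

D = 365, ⌊√D⌋ = 19
descent: ρ → (-7,13,7)  [lands on river]
river: ρ → (7,15,-5)
river: ρ → (-5,15,7)
river: ρ → (7,13,-7)
river: ρ → (-7,15,5)
river: ρ → (5,15,-7)
ρ-cycle length = 6 (tail of 1 descent step not counted)

6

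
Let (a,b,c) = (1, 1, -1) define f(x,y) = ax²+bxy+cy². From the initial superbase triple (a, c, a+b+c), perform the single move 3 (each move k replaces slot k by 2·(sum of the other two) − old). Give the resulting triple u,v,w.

start (1,-1,1) = (f(1,0),f(0,1),f(1,1))
replace slot 3: 2·(1+(-1)) − 1 = -1 → (1,-1,-1)

1,-1,-1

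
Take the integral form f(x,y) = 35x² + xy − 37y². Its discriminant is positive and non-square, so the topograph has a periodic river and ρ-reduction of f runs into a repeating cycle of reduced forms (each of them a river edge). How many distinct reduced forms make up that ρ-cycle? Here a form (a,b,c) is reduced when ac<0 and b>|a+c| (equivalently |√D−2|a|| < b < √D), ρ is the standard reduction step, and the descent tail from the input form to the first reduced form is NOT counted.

D = 5181, ⌊√D⌋ = 71
descent: ρ → (-37,-1,35)
descent: ρ → (35,71,-1)  [lands on river]
river: ρ → (-1,71,35)
river: ρ → (35,69,-3)
river: ρ → (-3,69,35)
ρ-cycle length = 4 (tail of 2 descent steps not counted)

4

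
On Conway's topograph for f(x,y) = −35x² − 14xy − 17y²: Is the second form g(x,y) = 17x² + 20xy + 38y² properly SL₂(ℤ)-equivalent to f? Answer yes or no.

D₁ = -2184, D₂ = -2184
f is negative-definite; reduce −f:
−f: flip: (35,14,17)→(17,-14,35)
−f: reduced (well bottom): (17,-14,35) with a≤c, −a<b≤a
flip sign back: reduced form of f is (-17,14,-35)
g: translate: b→-14 (≡20 mod 34), so (17,20,38)→(17,-14,35)
g: reduced (well bottom): (17,-14,35) with a≤c, −a<b≤a
reduced forms (-17, 14, -35) vs (17, -14, 35) ⇒ inequivalent

no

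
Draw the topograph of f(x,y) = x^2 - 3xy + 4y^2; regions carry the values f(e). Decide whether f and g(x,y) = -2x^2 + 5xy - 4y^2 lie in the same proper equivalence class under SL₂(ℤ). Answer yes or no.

D₁ = -7, D₂ = -7
f: translate: b→1 (≡-3 mod 2), so (1,-3,4)→(1,1,2)
f: reduced (well bottom): (1,1,2) with a≤c, −a<b≤a
g is negative-definite; reduce −g:
−g: translate: b→-1 (≡-5 mod 4), so (2,-5,4)→(2,-1,1)
−g: flip: (2,-1,1)→(1,1,2)
−g: reduced (well bottom): (1,1,2) with a≤c, −a<b≤a
flip sign back: reduced form of g is (-1,-1,-2)
reduced forms (1, 1, 2) vs (-1, -1, -2) ⇒ inequivalent

no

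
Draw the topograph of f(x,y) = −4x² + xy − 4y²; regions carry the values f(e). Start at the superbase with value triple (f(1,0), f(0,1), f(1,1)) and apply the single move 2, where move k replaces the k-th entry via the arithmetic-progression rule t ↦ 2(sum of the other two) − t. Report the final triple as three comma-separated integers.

start (-4,-4,-7) = (f(1,0),f(0,1),f(1,1))
replace slot 2: 2·((-4)+(-7)) − (-4) = -18 → (-4,-18,-7)

-4,-18,-7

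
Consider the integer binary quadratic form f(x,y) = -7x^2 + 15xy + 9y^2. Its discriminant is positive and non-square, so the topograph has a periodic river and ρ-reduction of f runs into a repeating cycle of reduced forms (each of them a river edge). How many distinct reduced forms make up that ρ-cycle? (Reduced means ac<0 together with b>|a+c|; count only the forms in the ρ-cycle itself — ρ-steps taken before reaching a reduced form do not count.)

D = 477, ⌊√D⌋ = 21
river: ρ → (9,21,-1)
river: ρ → (-1,21,9)
river: ρ → (9,15,-7)
river: ρ → (-7,13,11)
river: ρ → (11,9,-9)
river: ρ → (-9,9,11)
river: ρ → (11,13,-7)
river: ρ → (-7,15,9)
ρ-cycle length = 8 (tail of 0 descent steps not counted)

8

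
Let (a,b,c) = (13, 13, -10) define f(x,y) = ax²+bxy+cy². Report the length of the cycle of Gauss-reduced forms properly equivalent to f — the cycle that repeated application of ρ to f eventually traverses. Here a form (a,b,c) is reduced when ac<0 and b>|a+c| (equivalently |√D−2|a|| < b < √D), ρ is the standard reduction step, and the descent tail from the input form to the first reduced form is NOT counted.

D = 689, ⌊√D⌋ = 26
river: ρ → (-10,7,16)
river: ρ → (16,25,-1)
river: ρ → (-1,25,16)
river: ρ → (16,7,-10)
river: ρ → (-10,13,13)
river: ρ → (13,13,-10)
ρ-cycle length = 6 (tail of 0 descent steps not counted)

6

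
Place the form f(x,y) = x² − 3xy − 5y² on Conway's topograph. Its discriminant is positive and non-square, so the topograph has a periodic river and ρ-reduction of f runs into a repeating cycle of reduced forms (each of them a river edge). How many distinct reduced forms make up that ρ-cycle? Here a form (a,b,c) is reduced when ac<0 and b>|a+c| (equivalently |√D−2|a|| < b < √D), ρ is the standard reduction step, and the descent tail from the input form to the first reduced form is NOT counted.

D = 29, ⌊√D⌋ = 5
descent: ρ → (-5,3,1)
descent: ρ → (1,5,-1)  [lands on river]
river: ρ → (-1,5,1)
ρ-cycle length = 2 (tail of 2 descent steps not counted)

2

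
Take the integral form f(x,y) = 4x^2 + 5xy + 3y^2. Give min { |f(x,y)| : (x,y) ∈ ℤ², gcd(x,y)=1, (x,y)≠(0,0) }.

translate: b→-3 (≡5 mod 8), so (4,5,3)→(4,-3,2)
flip: (4,-3,2)→(2,3,4)
translate: b→-1 (≡3 mod 4), so (2,3,4)→(2,-1,3)
reduced (well bottom): (2,-1,3) with a≤c, −a<b≤a
well minimum = a = 2

2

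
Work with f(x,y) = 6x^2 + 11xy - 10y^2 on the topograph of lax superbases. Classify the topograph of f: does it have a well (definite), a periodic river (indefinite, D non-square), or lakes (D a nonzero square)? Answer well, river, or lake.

D = b²−4ac = 11² − 4·6·(-10) = 361
D = 19² is a perfect square ⇒ form factors over ℤ ⇒ lakes

lake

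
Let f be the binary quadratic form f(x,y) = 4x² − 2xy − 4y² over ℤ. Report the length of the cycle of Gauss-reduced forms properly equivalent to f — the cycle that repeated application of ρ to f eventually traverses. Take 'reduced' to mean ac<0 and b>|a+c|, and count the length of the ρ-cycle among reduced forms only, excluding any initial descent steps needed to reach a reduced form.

D = 68, ⌊√D⌋ = 8
descent: ρ → (-4,2,4)  [lands on river]
river: ρ → (4,6,-2)
river: ρ → (-2,6,4)
river: ρ → (4,2,-4)
river: ρ → (-4,6,2)
river: ρ → (2,6,-4)
ρ-cycle length = 6 (tail of 1 descent step not counted)

6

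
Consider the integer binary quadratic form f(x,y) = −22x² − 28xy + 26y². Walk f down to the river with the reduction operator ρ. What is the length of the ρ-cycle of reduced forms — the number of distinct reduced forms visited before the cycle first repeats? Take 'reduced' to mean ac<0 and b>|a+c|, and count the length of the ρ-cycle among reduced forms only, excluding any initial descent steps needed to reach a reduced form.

D = 3072, ⌊√D⌋ = 55
descent: ρ → (26,28,-22)  [lands on river]
river: ρ → (-22,16,32)
river: ρ → (32,48,-6)
river: ρ → (-6,48,32)
river: ρ → (32,16,-22)
river: ρ → (-22,28,26)
river: ρ → (26,24,-24)
river: ρ → (-24,24,26)
ρ-cycle length = 8 (tail of 1 descent step not counted)

8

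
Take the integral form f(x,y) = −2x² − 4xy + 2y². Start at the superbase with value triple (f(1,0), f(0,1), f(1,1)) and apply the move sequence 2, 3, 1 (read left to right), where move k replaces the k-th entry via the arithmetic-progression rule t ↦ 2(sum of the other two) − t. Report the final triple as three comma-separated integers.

start (-2,2,-4) = (f(1,0),f(0,1),f(1,1))
replace slot 2: 2·((-2)+(-4)) − 2 = -14 → (-2,-14,-4)
replace slot 3: 2·((-2)+(-14)) − (-4) = -28 → (-2,-14,-28)
replace slot 1: 2·((-14)+(-28)) − (-2) = -82 → (-82,-14,-28)

-82,-14,-28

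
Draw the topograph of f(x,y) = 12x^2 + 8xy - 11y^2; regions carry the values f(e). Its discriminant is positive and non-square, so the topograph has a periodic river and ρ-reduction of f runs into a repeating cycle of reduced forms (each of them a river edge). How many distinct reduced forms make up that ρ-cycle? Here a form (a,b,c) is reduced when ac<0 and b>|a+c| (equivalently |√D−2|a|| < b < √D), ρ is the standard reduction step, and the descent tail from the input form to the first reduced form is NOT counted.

D = 592, ⌊√D⌋ = 24
river: ρ → (-11,14,9)
river: ρ → (9,22,-3)
river: ρ → (-3,20,16)
river: ρ → (16,12,-7)
river: ρ → (-7,16,12)
river: ρ → (12,8,-11)
ρ-cycle length = 6 (tail of 0 descent steps not counted)

6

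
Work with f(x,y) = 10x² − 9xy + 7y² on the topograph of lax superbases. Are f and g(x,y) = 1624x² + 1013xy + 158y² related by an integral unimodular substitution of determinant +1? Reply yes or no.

D₁ = -199, D₂ = -199
f: flip: (10,-9,7)→(7,9,10)
f: translate: b→-5 (≡9 mod 14), so (7,9,10)→(7,-5,8)
f: reduced (well bottom): (7,-5,8) with a≤c, −a<b≤a
g: flip: (1624,1013,158)→(158,-1013,1624)
g: translate: b→-65 (≡-1013 mod 316), so (158,-1013,1624)→(158,-65,7)
g: flip: (158,-65,7)→(7,65,158)
g: translate: b→-5 (≡65 mod 14), so (7,65,158)→(7,-5,8)
g: reduced (well bottom): (7,-5,8) with a≤c, −a<b≤a
reduced forms (7, -5, 8) vs (7, -5, 8) ⇒ equivalent

yes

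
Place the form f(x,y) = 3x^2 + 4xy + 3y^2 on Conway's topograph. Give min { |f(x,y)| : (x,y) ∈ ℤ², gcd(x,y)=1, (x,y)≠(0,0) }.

translate: b→-2 (≡4 mod 6), so (3,4,3)→(3,-2,2)
flip: (3,-2,2)→(2,2,3)
reduced (well bottom): (2,2,3) with a≤c, −a<b≤a
well minimum = a = 2

2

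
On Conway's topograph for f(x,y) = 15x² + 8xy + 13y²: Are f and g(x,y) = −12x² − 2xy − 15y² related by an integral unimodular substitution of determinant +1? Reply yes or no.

D₁ = -716, D₂ = -716
f: flip: (15,8,13)→(13,-8,15)
f: reduced (well bottom): (13,-8,15) with a≤c, −a<b≤a
g is negative-definite; reduce −g:
−g: reduced (well bottom): (12,2,15) with a≤c, −a<b≤a
flip sign back: reduced form of g is (-12,-2,-15)
reduced forms (13, -8, 15) vs (-12, -2, -15) ⇒ inequivalent

no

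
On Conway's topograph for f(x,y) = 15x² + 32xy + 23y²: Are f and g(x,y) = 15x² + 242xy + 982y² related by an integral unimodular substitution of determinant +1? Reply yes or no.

D₁ = -356, D₂ = -356
f: translate: b→2 (≡32 mod 30), so (15,32,23)→(15,2,6)
f: flip: (15,2,6)→(6,-2,15)
f: reduced (well bottom): (6,-2,15) with a≤c, −a<b≤a
g: translate: b→2 (≡242 mod 30), so (15,242,982)→(15,2,6)
g: flip: (15,2,6)→(6,-2,15)
g: reduced (well bottom): (6,-2,15) with a≤c, −a<b≤a
reduced forms (6, -2, 15) vs (6, -2, 15) ⇒ equivalent

yes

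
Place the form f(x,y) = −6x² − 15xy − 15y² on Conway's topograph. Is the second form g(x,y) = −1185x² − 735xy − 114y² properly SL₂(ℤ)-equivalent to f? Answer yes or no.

D₁ = -135, D₂ = -135
f is negative-definite; reduce −f:
−f: translate: b→3 (≡15 mod 12), so (6,15,15)→(6,3,6)
−f: reduced (well bottom): (6,3,6) with a≤c, −a<b≤a
flip sign back: reduced form of f is (-6,-3,-6)
g is negative-definite; reduce −g:
−g: flip: (1185,735,114)→(114,-735,1185)
−g: translate: b→-51 (≡-735 mod 228), so (114,-735,1185)→(114,-51,6)
−g: flip: (114,-51,6)→(6,51,114)
−g: translate: b→3 (≡51 mod 12), so (6,51,114)→(6,3,6)
−g: reduced (well bottom): (6,3,6) with a≤c, −a<b≤a
flip sign back: reduced form of g is (-6,-3,-6)
reduced forms (-6, -3, -6) vs (-6, -3, -6) ⇒ equivalent

yes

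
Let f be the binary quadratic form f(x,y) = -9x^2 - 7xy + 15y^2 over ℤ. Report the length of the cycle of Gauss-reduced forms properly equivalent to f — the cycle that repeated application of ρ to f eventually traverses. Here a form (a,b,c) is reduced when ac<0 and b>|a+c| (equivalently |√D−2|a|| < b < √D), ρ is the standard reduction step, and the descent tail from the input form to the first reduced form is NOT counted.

D = 589, ⌊√D⌋ = 24
descent: ρ → (15,7,-9)  [lands on river]
river: ρ → (-9,11,13)
river: ρ → (13,15,-7)
river: ρ → (-7,13,15)
river: ρ → (15,17,-5)
river: ρ → (-5,23,3)
river: ρ → (3,19,-19)
river: ρ → (-19,19,3)
river: ρ → (3,23,-5)
river: ρ → (-5,17,15)
river: ρ → (15,13,-7)
river: ρ → (-7,15,13)
river: ρ → (13,11,-9)
river: ρ → (-9,7,15)
river: ρ → (15,23,-1)
river: ρ → (-1,23,15)
ρ-cycle length = 16 (tail of 1 descent step not counted)

16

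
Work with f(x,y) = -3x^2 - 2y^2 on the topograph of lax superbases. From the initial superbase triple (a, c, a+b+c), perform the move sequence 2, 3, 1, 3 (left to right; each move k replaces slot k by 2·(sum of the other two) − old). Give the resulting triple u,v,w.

start (-3,-2,-5) = (f(1,0),f(0,1),f(1,1))
replace slot 2: 2·((-3)+(-5)) − (-2) = -14 → (-3,-14,-5)
replace slot 3: 2·((-3)+(-14)) − (-5) = -29 → (-3,-14,-29)
replace slot 1: 2·((-14)+(-29)) − (-3) = -83 → (-83,-14,-29)
replace slot 3: 2·((-83)+(-14)) − (-29) = -165 → (-83,-14,-165)

-83,-14,-165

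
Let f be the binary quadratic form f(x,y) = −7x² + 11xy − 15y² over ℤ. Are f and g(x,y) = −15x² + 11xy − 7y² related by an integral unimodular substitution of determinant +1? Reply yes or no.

D₁ = -299, D₂ = -299
f is negative-definite; reduce −f:
−f: translate: b→3 (≡-11 mod 14), so (7,-11,15)→(7,3,11)
−f: reduced (well bottom): (7,3,11) with a≤c, −a<b≤a
flip sign back: reduced form of f is (-7,-3,-11)
g is negative-definite; reduce −g:
−g: flip: (15,-11,7)→(7,11,15)
−g: translate: b→-3 (≡11 mod 14), so (7,11,15)→(7,-3,11)
−g: reduced (well bottom): (7,-3,11) with a≤c, −a<b≤a
flip sign back: reduced form of g is (-7,3,-11)
reduced forms (-7, -3, -11) vs (-7, 3, -11) ⇒ inequivalent

no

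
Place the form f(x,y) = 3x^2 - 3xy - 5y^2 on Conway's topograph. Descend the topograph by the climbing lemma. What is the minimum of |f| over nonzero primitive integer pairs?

descent: ρ → (-5,3,3)  [lands on river]
river: ρ → (3,3,-5)
river: ρ → (-5,7,1)
river: ρ → (1,7,-5)
closes: descent 1, river 4
min |a| on river = 1

1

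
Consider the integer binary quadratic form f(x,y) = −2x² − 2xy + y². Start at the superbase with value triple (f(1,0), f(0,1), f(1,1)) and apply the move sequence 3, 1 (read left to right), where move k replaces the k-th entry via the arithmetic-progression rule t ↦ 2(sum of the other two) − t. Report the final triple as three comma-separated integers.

start (-2,1,-3) = (f(1,0),f(0,1),f(1,1))
replace slot 3: 2·((-2)+1) − (-3) = 1 → (-2,1,1)
replace slot 1: 2·(1+1) − (-2) = 6 → (6,1,1)

6,1,1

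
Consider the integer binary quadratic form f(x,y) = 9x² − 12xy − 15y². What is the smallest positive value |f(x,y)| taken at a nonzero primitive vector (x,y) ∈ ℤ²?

descent: ρ → (-15,12,9)  [lands on river]
river: ρ → (9,24,-3)
river: ρ → (-3,24,9)
river: ρ → (9,12,-15)
river: ρ → (-15,18,6)
river: ρ → (6,18,-15)
closes: descent 1, river 6
min |a| on river = 3

3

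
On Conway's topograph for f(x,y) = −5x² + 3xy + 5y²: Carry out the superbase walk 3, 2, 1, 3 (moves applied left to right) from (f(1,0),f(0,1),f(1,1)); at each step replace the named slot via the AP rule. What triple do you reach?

start (-5,5,3) = (f(1,0),f(0,1),f(1,1))
replace slot 3: 2·((-5)+5) − 3 = -3 → (-5,5,-3)
replace slot 2: 2·((-5)+(-3)) − 5 = -21 → (-5,-21,-3)
replace slot 1: 2·((-21)+(-3)) − (-5) = -43 → (-43,-21,-3)
replace slot 3: 2·((-43)+(-21)) − (-3) = -125 → (-43,-21,-125)

-43,-21,-125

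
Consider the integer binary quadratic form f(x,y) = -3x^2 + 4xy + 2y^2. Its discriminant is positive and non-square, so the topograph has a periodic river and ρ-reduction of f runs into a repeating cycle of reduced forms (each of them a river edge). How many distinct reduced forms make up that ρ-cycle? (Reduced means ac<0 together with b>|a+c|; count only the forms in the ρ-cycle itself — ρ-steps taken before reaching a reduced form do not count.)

D = 40, ⌊√D⌋ = 6
river: ρ → (2,4,-3)
river: ρ → (-3,2,3)
river: ρ → (3,4,-2)
river: ρ → (-2,4,3)
river: ρ → (3,2,-3)
river: ρ → (-3,4,2)
ρ-cycle length = 6 (tail of 0 descent steps not counted)

6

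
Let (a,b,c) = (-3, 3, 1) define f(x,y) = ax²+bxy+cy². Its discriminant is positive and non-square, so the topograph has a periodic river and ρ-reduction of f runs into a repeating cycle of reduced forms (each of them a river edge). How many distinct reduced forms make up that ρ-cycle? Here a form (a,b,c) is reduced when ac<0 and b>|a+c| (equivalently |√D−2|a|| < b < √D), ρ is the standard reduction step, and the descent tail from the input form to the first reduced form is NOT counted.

D = 21, ⌊√D⌋ = 4
river: ρ → (1,3,-3)
river: ρ → (-3,3,1)
ρ-cycle length = 2 (tail of 0 descent steps not counted)

2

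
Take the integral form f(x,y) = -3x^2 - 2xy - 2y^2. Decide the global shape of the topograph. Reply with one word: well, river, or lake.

D = b²−4ac = (-2)² − 4·(-3)·(-2) = -20
D < 0 ⇒ definite ⇒ every region one sign ⇒ single well

well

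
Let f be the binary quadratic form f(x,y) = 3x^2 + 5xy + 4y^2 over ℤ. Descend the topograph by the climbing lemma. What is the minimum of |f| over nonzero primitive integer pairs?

translate: b→-1 (≡5 mod 6), so (3,5,4)→(3,-1,2)
flip: (3,-1,2)→(2,1,3)
reduced (well bottom): (2,1,3) with a≤c, −a<b≤a
well minimum = a = 2

2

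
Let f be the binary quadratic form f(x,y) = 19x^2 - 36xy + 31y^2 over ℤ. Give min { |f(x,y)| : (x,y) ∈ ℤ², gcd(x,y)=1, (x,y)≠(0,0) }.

translate: b→2 (≡-36 mod 38), so (19,-36,31)→(19,2,14)
flip: (19,2,14)→(14,-2,19)
reduced (well bottom): (14,-2,19) with a≤c, −a<b≤a
well minimum = a = 14

14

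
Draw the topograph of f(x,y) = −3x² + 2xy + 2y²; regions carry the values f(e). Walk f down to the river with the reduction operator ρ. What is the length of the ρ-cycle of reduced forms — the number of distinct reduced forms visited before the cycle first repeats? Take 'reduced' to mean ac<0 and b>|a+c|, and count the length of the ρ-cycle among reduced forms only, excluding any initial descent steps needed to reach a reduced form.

D = 28, ⌊√D⌋ = 5
river: ρ → (2,2,-3)
river: ρ → (-3,4,1)
river: ρ → (1,4,-3)
river: ρ → (-3,2,2)
ρ-cycle length = 4 (tail of 0 descent steps not counted)

4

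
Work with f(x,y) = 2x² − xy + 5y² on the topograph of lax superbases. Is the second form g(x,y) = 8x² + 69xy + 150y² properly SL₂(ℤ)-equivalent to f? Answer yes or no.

D₁ = -39, D₂ = -39
f: reduced (well bottom): (2,-1,5) with a≤c, −a<b≤a
g: translate: b→5 (≡69 mod 16), so (8,69,150)→(8,5,2)
g: flip: (8,5,2)→(2,-5,8)
g: translate: b→-1 (≡-5 mod 4), so (2,-5,8)→(2,-1,5)
g: reduced (well bottom): (2,-1,5) with a≤c, −a<b≤a
reduced forms (2, -1, 5) vs (2, -1, 5) ⇒ equivalent

yes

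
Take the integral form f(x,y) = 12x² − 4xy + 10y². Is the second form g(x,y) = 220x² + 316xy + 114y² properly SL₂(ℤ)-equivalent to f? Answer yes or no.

D₁ = -464, D₂ = -464
f: flip: (12,-4,10)→(10,4,12)
f: reduced (well bottom): (10,4,12) with a≤c, −a<b≤a
g: translate: b→-124 (≡316 mod 440), so (220,316,114)→(220,-124,18)
g: flip: (220,-124,18)→(18,124,220)
g: translate: b→16 (≡124 mod 36), so (18,124,220)→(18,16,10)
g: flip: (18,16,10)→(10,-16,18)
g: translate: b→4 (≡-16 mod 20), so (10,-16,18)→(10,4,12)
g: reduced (well bottom): (10,4,12) with a≤c, −a<b≤a
reduced forms (10, 4, 12) vs (10, 4, 12) ⇒ equivalent

yes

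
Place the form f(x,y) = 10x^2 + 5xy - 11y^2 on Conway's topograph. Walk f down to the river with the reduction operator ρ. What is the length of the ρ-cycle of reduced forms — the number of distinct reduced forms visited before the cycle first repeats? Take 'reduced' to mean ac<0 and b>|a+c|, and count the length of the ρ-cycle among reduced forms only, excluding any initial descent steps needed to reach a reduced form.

D = 465, ⌊√D⌋ = 21
river: ρ → (-11,17,4)
river: ρ → (4,15,-15)
river: ρ → (-15,15,4)
river: ρ → (4,17,-11)
river: ρ → (-11,5,10)
river: ρ → (10,15,-6)
river: ρ → (-6,21,1)
river: ρ → (1,21,-6)
river: ρ → (-6,15,10)
river: ρ → (10,5,-11)
ρ-cycle length = 10 (tail of 0 descent steps not counted)

10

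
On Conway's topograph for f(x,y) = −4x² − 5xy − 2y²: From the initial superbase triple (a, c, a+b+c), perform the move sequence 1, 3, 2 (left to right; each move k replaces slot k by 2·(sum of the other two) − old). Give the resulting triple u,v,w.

start (-4,-2,-11) = (f(1,0),f(0,1),f(1,1))
replace slot 1: 2·((-2)+(-11)) − (-4) = -22 → (-22,-2,-11)
replace slot 3: 2·((-22)+(-2)) − (-11) = -37 → (-22,-2,-37)
replace slot 2: 2·((-22)+(-37)) − (-2) = -116 → (-22,-116,-37)

-22,-116,-37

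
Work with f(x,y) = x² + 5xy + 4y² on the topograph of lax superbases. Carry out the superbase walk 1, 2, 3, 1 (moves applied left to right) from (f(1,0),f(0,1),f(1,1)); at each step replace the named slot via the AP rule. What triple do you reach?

start (1,4,10) = (f(1,0),f(0,1),f(1,1))
replace slot 1: 2·(4+10) − 1 = 27 → (27,4,10)
replace slot 2: 2·(27+10) − 4 = 70 → (27,70,10)
replace slot 3: 2·(27+70) − 10 = 184 → (27,70,184)
replace slot 1: 2·(70+184) − 27 = 481 → (481,70,184)

481,70,184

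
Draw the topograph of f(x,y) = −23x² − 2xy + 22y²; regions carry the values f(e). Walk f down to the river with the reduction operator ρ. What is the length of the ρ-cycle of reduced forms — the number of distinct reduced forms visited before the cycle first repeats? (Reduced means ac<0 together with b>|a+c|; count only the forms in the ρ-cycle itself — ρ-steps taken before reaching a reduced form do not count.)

D = 2028, ⌊√D⌋ = 45
descent: ρ → (22,2,-23)  [lands on river]
river: ρ → (-23,44,1)
river: ρ → (1,44,-23)
river: ρ → (-23,2,22)
river: ρ → (22,42,-3)
river: ρ → (-3,42,22)
ρ-cycle length = 6 (tail of 1 descent step not counted)

6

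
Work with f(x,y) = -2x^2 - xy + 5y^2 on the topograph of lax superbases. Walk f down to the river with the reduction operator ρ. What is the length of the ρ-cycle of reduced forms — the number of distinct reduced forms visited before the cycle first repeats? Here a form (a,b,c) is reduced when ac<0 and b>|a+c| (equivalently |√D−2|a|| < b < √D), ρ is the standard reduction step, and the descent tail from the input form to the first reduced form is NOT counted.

D = 41, ⌊√D⌋ = 6
descent: ρ → (5,1,-2)
descent: ρ → (-2,3,4)  [lands on river]
river: ρ → (4,5,-1)
river: ρ → (-1,5,4)
river: ρ → (4,3,-2)
river: ρ → (-2,5,2)
river: ρ → (2,3,-4)
river: ρ → (-4,5,1)
river: ρ → (1,5,-4)
river: ρ → (-4,3,2)
river: ρ → (2,5,-2)
ρ-cycle length = 10 (tail of 2 descent steps not counted)

10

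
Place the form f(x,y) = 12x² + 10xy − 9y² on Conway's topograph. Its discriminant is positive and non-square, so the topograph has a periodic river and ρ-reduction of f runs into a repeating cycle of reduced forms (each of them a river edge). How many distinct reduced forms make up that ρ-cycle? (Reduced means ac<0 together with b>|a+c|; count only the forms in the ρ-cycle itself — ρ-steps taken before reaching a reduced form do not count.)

D = 532, ⌊√D⌋ = 23
river: ρ → (-9,8,13)
river: ρ → (13,18,-4)
river: ρ → (-4,22,3)
river: ρ → (3,20,-11)
river: ρ → (-11,2,12)
river: ρ → (12,22,-1)
river: ρ → (-1,22,12)
river: ρ → (12,2,-11)
river: ρ → (-11,20,3)
river: ρ → (3,22,-4)
river: ρ → (-4,18,13)
river: ρ → (13,8,-9)
river: ρ → (-9,10,12)
river: ρ → (12,14,-7)
river: ρ → (-7,14,12)
river: ρ → (12,10,-9)
ρ-cycle length = 16 (tail of 0 descent steps not counted)

16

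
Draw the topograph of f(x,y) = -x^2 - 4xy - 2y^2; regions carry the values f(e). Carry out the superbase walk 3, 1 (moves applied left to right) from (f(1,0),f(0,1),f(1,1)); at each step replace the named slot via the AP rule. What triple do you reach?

start (-1,-2,-7) = (f(1,0),f(0,1),f(1,1))
replace slot 3: 2·((-1)+(-2)) − (-7) = 1 → (-1,-2,1)
replace slot 1: 2·((-2)+1) − (-1) = -1 → (-1,-2,1)

-1,-2,1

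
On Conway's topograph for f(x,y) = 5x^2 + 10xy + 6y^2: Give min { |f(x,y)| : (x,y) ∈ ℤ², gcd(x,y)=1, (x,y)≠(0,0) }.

translate: b→0 (≡10 mod 10), so (5,10,6)→(5,0,1)
flip: (5,0,1)→(1,0,5)
reduced (well bottom): (1,0,5) with a≤c, −a<b≤a
well minimum = a = 1

1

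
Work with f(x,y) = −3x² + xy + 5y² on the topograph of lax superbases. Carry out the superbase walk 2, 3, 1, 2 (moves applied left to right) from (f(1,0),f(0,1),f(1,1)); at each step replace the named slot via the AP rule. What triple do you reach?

start (-3,5,3) = (f(1,0),f(0,1),f(1,1))
replace slot 2: 2·((-3)+3) − 5 = -5 → (-3,-5,3)
replace slot 3: 2·((-3)+(-5)) − 3 = -19 → (-3,-5,-19)
replace slot 1: 2·((-5)+(-19)) − (-3) = -45 → (-45,-5,-19)
replace slot 2: 2·((-45)+(-19)) − (-5) = -123 → (-45,-123,-19)

-45,-123,-19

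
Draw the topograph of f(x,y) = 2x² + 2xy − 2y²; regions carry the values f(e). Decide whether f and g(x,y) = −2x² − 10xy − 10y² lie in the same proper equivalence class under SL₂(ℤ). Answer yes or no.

D₁ = 20, D₂ = 20
river cycle of f (length 2): (-2, 2, 2), (2, 2, -2)
river cycle of g (length 2): (-2, 2, 2), (2, 2, -2)
cycles coincide ⇒ equivalent

yes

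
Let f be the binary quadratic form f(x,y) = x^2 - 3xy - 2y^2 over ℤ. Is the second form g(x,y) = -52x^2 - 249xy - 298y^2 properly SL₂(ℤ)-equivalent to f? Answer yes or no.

D₁ = 17, D₂ = 17
river cycle of f (length 6): (-2, 3, 1), (1, 3, -2), (-2, 1, 2), (2, 3, -1), (-1, 3, 2), (2, 1, -2)
river cycle of g (length 6): (-1, 3, 2), (2, 1, -2), (-2, 3, 1), (1, 3, -2), (-2, 1, 2), (2, 3, -1)
cycles coincide ⇒ equivalent

yes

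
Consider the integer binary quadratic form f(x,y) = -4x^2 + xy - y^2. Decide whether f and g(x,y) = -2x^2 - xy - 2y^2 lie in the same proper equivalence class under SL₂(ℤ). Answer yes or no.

D₁ = -15, D₂ = -15
f is negative-definite; reduce −f:
−f: flip: (4,-1,1)→(1,1,4)
−f: reduced (well bottom): (1,1,4) with a≤c, −a<b≤a
flip sign back: reduced form of f is (-1,-1,-4)
g is negative-definite; reduce −g:
−g: reduced (well bottom): (2,1,2) with a≤c, −a<b≤a
flip sign back: reduced form of g is (-2,-1,-2)
reduced forms (-1, -1, -4) vs (-2, -1, -2) ⇒ inequivalent

no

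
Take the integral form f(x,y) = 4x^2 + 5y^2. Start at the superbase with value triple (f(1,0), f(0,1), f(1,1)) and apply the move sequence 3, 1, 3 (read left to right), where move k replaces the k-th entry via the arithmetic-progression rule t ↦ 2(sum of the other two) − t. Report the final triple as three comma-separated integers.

start (4,5,9) = (f(1,0),f(0,1),f(1,1))
replace slot 3: 2·(4+5) − 9 = 9 → (4,5,9)
replace slot 1: 2·(5+9) − 4 = 24 → (24,5,9)
replace slot 3: 2·(24+5) − 9 = 49 → (24,5,49)

24,5,49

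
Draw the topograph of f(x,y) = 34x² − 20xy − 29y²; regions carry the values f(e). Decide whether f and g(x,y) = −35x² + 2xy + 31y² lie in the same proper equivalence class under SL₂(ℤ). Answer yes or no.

D₁ = 4344, D₂ = 4344
river cycle of f (length 8): (-29, 20, 34), (34, 48, -15), (-15, 42, 43), (43, 44, -14), (-14, 40, 49), (49, 58, -5), (-5, 62, 25), (25, 38, -29)
river cycle of g (length 4): (31, 60, -6), (-6, 60, 31), (31, 64, -2), (-2, 64, 31)
cycles differ ⇒ inequivalent

no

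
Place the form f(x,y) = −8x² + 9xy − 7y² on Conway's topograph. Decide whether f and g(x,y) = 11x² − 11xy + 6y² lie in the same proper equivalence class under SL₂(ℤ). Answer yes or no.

D₁ = -143, D₂ = -143
f is negative-definite; reduce −f:
−f: translate: b→7 (≡-9 mod 16), so (8,-9,7)→(8,7,6)
−f: flip: (8,7,6)→(6,-7,8)
−f: translate: b→5 (≡-7 mod 12), so (6,-7,8)→(6,5,7)
−f: reduced (well bottom): (6,5,7) with a≤c, −a<b≤a
flip sign back: reduced form of f is (-6,-5,-7)
g: translate: b→11 (≡-11 mod 22), so (11,-11,6)→(11,11,6)
g: flip: (11,11,6)→(6,-11,11)
g: translate: b→1 (≡-11 mod 12), so (6,-11,11)→(6,1,6)
g: reduced (well bottom): (6,1,6) with a≤c, −a<b≤a
reduced forms (-6, -5, -7) vs (6, 1, 6) ⇒ inequivalent

no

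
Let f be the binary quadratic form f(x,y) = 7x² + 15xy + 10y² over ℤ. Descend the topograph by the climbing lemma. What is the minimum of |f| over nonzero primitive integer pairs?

translate: b→1 (≡15 mod 14), so (7,15,10)→(7,1,2)
flip: (7,1,2)→(2,-1,7)
reduced (well bottom): (2,-1,7) with a≤c, −a<b≤a
well minimum = a = 2

2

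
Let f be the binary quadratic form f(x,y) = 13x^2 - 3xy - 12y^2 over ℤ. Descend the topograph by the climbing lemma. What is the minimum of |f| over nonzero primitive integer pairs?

descent: ρ → (-12,3,13)  [lands on river]
river: ρ → (13,23,-2)
river: ρ → (-2,25,1)
river: ρ → (1,25,-2)
river: ρ → (-2,23,13)
river: ρ → (13,3,-12)
river: ρ → (-12,21,4)
river: ρ → (4,19,-17)
river: ρ → (-17,15,6)
river: ρ → (6,21,-8)
river: ρ → (-8,11,16)
river: ρ → (16,21,-3)
river: ρ → (-3,21,16)
river: ρ → (16,11,-8)
river: ρ → (-8,21,6)
river: ρ → (6,15,-17)
river: ρ → (-17,19,4)
river: ρ → (4,21,-12)
closes: descent 1, river 18
min |a| on river = 1

1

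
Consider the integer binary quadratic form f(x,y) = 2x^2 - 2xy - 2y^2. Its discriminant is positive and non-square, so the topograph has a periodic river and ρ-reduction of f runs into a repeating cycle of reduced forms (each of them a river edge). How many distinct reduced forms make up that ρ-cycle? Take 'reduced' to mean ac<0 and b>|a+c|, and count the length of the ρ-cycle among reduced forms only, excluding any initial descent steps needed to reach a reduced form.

D = 20, ⌊√D⌋ = 4
descent: ρ → (-2,2,2)  [lands on river]
river: ρ → (2,2,-2)
ρ-cycle length = 2 (tail of 1 descent step not counted)

2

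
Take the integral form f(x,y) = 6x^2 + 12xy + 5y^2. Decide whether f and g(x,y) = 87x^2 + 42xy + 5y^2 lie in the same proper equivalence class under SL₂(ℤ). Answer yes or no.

D₁ = 24, D₂ = 24
river cycle of f (length 2): (-1, 4, 2), (2, 4, -1)
river cycle of g (length 2): (-1, 4, 2), (2, 4, -1)
cycles coincide ⇒ equivalent

yes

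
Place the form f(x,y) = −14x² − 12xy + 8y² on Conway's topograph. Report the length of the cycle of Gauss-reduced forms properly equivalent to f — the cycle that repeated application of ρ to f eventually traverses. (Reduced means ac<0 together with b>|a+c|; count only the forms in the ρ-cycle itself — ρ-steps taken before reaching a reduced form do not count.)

D = 592, ⌊√D⌋ = 24
descent: ρ → (8,12,-14)  [lands on river]
river: ρ → (-14,16,6)
river: ρ → (6,20,-8)
river: ρ → (-8,12,14)
river: ρ → (14,16,-6)
river: ρ → (-6,20,8)
ρ-cycle length = 6 (tail of 1 descent step not counted)

6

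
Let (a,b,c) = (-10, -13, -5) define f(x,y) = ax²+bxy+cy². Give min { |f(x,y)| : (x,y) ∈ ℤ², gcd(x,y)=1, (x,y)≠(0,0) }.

translate: b→-7 (≡13 mod 20), so (10,13,5)→(10,-7,2)
flip: (10,-7,2)→(2,7,10)
translate: b→-1 (≡7 mod 4), so (2,7,10)→(2,-1,4)
reduced (well bottom): (2,-1,4) with a≤c, −a<b≤a
well minimum |f| = |-2| = 2 (negative-definite)

2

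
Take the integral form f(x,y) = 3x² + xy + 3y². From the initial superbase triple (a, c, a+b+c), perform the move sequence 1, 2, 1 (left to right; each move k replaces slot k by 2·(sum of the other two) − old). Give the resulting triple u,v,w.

start (3,3,7) = (f(1,0),f(0,1),f(1,1))
replace slot 1: 2·(3+7) − 3 = 17 → (17,3,7)
replace slot 2: 2·(17+7) − 3 = 45 → (17,45,7)
replace slot 1: 2·(45+7) − 17 = 87 → (87,45,7)

87,45,7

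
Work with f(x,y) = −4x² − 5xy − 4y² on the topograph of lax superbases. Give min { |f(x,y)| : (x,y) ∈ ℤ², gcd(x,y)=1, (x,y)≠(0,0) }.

translate: b→-3 (≡5 mod 8), so (4,5,4)→(4,-3,3)
flip: (4,-3,3)→(3,3,4)
reduced (well bottom): (3,3,4) with a≤c, −a<b≤a
well minimum |f| = |-3| = 3 (negative-definite)

3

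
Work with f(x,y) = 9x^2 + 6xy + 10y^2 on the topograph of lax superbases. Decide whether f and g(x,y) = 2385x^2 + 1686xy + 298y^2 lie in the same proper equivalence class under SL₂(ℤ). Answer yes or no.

D₁ = -324, D₂ = -324
f: reduced (well bottom): (9,6,10) with a≤c, −a<b≤a
g: flip: (2385,1686,298)→(298,-1686,2385)
g: translate: b→102 (≡-1686 mod 596), so (298,-1686,2385)→(298,102,9)
g: flip: (298,102,9)→(9,-102,298)
g: translate: b→6 (≡-102 mod 18), so (9,-102,298)→(9,6,10)
g: reduced (well bottom): (9,6,10) with a≤c, −a<b≤a
reduced forms (9, 6, 10) vs (9, 6, 10) ⇒ equivalent

yes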